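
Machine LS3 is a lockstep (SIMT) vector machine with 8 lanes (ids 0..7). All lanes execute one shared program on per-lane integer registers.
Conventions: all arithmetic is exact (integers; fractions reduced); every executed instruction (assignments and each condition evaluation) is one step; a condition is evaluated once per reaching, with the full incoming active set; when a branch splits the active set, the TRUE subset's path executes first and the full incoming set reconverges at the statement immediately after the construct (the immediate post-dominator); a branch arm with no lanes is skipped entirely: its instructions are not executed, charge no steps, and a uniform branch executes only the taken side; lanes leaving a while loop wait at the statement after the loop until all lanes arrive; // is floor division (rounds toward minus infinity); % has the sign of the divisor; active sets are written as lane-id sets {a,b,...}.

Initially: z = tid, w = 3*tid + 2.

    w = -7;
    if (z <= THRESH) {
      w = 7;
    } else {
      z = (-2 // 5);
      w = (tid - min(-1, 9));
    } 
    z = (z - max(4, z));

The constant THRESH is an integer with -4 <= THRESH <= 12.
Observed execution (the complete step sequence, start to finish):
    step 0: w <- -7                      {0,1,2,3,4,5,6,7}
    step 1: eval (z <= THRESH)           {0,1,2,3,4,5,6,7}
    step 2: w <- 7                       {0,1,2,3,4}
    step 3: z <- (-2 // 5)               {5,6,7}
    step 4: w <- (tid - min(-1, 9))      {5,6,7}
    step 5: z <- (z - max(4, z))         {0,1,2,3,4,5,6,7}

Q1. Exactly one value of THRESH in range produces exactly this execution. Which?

Answer: THRESH = 4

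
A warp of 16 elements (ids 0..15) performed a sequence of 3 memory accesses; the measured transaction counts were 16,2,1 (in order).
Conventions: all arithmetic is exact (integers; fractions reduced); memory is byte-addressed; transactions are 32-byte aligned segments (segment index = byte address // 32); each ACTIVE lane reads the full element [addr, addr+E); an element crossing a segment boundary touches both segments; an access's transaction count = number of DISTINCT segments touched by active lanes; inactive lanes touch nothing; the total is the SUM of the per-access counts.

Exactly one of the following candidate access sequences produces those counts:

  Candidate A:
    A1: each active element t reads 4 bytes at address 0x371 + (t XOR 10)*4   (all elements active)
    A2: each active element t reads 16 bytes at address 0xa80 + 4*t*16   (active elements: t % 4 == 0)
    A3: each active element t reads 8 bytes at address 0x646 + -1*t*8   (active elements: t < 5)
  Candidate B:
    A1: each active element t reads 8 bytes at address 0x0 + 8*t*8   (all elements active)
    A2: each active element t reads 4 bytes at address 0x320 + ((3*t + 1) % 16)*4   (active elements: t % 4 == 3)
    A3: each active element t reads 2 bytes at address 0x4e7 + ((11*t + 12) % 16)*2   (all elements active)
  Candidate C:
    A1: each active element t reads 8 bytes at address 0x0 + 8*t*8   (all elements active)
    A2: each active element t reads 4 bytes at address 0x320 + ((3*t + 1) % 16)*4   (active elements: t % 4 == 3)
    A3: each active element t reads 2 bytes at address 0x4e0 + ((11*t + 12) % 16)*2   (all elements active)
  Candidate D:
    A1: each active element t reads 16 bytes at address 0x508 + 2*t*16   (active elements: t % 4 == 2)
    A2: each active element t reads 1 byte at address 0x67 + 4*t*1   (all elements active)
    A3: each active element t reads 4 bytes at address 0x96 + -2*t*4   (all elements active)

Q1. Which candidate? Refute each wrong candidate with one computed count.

A: A1 gives 3 transactions, not 16
B: A3 gives 2 transactions, not 1
D: A1 gives 4 transactions, not 16
C: all counts match (16,2,1)

Answer: C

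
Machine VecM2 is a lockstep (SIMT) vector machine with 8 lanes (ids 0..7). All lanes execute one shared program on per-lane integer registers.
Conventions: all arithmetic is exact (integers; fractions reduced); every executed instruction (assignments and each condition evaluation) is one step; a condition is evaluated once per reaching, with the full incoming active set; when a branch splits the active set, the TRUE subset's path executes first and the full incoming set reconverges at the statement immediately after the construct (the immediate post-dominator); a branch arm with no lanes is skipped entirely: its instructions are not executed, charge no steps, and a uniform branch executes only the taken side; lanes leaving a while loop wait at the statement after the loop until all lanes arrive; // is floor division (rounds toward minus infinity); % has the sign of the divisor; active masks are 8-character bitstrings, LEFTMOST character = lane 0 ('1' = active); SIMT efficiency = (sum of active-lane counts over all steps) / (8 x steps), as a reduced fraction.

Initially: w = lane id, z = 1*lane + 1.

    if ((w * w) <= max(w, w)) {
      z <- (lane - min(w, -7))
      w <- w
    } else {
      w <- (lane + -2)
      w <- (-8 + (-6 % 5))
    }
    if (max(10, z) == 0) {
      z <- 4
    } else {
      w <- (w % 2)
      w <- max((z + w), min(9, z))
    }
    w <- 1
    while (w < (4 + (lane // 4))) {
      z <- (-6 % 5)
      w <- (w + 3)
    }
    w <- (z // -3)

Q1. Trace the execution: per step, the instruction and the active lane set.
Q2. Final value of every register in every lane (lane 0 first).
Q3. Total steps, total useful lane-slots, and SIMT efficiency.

step 0: eval ((w * w) <= max(w, w))  11111111
step 1: z <- (lane - min(w, -7))     11000000
step 2: w <- w                       11000000
step 3: w <- (lane + -2)             00111111
step 4: w <- (-8 + (-6 % 5))         00111111
step 5: eval (max(10, z) == 0)       11111111
step 6: w <- (w % 2)                 11111111
step 7: w <- max((z + w), min(9, z)) 11111111
step 8: w <- 1                       11111111
step 9: eval (w < (4 + (lane // 4))) 11111111
step 10: z <- (-6 % 5)                11111111
step 11: w <- (w + 3)                 11111111
step 12: eval (w < (4 + (lane // 4))) 11111111
step 13: z <- (-6 % 5)                00001111
step 14: w <- (w + 3)                 00001111
step 15: eval (w < (4 + (lane // 4))) 00001111
step 16: w <- (z // -3)               11111111

Answer: 17 steps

w: -2,-2,-2,-2,-2,-2,-2,-2
z: 4,4,4,4,4,4,4,4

steps = 17; useful = 108; efficiency = 108/136 = 27/34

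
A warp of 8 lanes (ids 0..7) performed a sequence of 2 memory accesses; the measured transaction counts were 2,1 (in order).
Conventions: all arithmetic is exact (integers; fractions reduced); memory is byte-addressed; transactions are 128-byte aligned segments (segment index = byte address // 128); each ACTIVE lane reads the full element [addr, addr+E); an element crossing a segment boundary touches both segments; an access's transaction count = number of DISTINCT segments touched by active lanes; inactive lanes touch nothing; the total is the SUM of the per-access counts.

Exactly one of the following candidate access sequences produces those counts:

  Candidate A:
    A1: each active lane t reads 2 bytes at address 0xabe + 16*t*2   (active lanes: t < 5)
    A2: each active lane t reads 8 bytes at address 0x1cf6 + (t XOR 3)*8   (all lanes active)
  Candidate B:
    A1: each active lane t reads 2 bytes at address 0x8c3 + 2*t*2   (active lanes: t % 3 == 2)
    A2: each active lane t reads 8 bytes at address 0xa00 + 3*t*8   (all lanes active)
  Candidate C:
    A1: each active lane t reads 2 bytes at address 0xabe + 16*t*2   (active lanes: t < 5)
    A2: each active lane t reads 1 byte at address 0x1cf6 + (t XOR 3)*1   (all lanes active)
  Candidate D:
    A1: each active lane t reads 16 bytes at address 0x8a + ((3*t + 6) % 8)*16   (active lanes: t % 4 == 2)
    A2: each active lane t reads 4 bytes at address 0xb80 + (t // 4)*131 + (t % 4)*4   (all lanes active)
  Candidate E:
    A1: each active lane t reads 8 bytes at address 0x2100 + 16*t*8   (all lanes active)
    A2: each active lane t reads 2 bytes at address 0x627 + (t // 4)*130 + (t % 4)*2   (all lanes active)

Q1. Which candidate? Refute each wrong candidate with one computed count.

A: A2 gives 2 transactions, not 1
B: A1 gives 1 transaction, not 2
D: A1 gives 1 transaction, not 2
E: A1 gives 8 transactions, not 2
C: all counts match (2,1)

Answer: C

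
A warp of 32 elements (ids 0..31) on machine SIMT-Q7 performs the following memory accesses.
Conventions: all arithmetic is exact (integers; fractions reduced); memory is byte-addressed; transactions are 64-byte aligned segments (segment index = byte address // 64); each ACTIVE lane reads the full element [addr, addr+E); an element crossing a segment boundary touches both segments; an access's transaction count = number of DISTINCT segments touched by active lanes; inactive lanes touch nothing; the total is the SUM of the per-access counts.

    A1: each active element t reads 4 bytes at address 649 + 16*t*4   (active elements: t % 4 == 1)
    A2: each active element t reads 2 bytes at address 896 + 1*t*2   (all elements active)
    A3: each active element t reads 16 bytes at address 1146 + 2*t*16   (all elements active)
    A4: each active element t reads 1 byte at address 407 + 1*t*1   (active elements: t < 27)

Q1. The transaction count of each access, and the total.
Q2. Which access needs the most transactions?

A1: 8 transactions
A2: 1 transaction
A3: 17 transactions
A4: 1 transaction

Answer: 8,1,17,1; total 27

Answer: A3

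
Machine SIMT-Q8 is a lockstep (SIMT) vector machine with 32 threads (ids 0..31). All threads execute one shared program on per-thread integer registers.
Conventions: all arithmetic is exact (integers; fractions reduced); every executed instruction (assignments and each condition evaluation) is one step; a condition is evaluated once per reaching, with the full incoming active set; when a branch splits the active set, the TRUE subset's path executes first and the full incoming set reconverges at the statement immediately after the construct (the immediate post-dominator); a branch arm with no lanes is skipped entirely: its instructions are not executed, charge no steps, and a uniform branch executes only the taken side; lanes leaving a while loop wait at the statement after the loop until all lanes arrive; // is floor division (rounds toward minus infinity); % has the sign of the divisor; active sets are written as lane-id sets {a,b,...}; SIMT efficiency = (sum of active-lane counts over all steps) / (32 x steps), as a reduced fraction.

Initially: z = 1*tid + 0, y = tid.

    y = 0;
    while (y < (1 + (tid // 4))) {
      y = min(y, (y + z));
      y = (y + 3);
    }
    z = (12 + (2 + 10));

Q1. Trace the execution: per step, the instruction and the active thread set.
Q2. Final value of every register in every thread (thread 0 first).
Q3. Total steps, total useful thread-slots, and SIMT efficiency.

step 0: y <- 0                       {0,1,2,3,4,5,6,7,8,9,10,11,12,13,14,15,16,17,18,19,20,21,22,23,24,25,26,27,28,29,30,31}
step 1: eval (y < (1 + (tid // 4)))  {0,1,2,3,4,5,6,7,8,9,10,11,12,13,14,15,16,17,18,19,20,21,22,23,24,25,26,27,28,29,30,31}
step 2: y <- min(y, (y + z))         {0,1,2,3,4,5,6,7,8,9,10,11,12,13,14,15,16,17,18,19,20,21,22,23,24,25,26,27,28,29,30,31}
step 3: y <- (y + 3)                 {0,1,2,3,4,5,6,7,8,9,10,11,12,13,14,15,16,17,18,19,20,21,22,23,24,25,26,27,28,29,30,31}
step 4: eval (y < (1 + (tid // 4)))  {0,1,2,3,4,5,6,7,8,9,10,11,12,13,14,15,16,17,18,19,20,21,22,23,24,25,26,27,28,29,30,31}
step 5: y <- min(y, (y + z))         {12,13,14,15,16,17,18,19,20,21,22,23,24,25,26,27,28,29,30,31}
step 6: y <- (y + 3)                 {12,13,14,15,16,17,18,19,20,21,22,23,24,25,26,27,28,29,30,31}
step 7: eval (y < (1 + (tid // 4)))  {12,13,14,15,16,17,18,19,20,21,22,23,24,25,26,27,28,29,30,31}
step 8: y <- min(y, (y + z))         {24,25,26,27,28,29,30,31}
step 9: y <- (y + 3)                 {24,25,26,27,28,29,30,31}
step 10: eval (y < (1 + (tid // 4)))  {24,25,26,27,28,29,30,31}
step 11: z <- (12 + (2 + 10))         {0,1,2,3,4,5,6,7,8,9,10,11,12,13,14,15,16,17,18,19,20,21,22,23,24,25,26,27,28,29,30,31}

Answer: 12 steps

z: 24,24,24,24,24,24,24,24,24,24,24,24,24,24,24,24,24,24,24,24,24,24,24,24,24,24,24,24,24,24,24,24
y: 3,3,3,3,3,3,3,3,3,3,3,3,6,6,6,6,6,6,6,6,6,6,6,6,9,9,9,9,9,9,9,9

steps = 12; useful = 276; efficiency = 276/384 = 23/32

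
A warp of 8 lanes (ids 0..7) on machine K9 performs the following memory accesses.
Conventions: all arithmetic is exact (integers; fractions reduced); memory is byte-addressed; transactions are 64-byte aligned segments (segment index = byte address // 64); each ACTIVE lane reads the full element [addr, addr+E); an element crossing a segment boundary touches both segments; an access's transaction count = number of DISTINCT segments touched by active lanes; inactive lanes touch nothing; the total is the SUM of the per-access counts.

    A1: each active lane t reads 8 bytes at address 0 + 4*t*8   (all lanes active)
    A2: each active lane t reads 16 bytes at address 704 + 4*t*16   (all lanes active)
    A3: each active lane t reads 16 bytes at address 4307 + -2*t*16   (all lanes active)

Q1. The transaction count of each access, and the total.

A1: 4 transactions
A2: 8 transactions
A3: 5 transactions

Answer: 4,8,5; total 17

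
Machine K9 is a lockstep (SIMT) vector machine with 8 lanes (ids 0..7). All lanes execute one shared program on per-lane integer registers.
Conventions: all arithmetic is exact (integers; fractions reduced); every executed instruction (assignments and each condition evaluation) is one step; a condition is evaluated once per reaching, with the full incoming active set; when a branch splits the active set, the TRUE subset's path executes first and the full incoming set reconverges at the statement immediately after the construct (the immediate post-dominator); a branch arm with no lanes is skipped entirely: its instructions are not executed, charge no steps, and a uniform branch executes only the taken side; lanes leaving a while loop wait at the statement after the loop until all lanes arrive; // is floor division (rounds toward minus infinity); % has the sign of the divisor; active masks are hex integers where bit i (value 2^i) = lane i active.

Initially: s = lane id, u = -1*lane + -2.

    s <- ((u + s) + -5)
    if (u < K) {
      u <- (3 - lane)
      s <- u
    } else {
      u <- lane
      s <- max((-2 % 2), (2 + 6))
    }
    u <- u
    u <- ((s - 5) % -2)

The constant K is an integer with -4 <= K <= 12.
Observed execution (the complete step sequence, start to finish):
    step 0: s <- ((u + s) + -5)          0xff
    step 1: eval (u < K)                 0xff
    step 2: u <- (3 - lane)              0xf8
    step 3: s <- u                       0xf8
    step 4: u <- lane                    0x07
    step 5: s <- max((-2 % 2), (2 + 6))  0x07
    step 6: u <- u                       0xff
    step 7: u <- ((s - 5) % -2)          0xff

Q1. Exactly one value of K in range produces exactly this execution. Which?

Answer: K = -4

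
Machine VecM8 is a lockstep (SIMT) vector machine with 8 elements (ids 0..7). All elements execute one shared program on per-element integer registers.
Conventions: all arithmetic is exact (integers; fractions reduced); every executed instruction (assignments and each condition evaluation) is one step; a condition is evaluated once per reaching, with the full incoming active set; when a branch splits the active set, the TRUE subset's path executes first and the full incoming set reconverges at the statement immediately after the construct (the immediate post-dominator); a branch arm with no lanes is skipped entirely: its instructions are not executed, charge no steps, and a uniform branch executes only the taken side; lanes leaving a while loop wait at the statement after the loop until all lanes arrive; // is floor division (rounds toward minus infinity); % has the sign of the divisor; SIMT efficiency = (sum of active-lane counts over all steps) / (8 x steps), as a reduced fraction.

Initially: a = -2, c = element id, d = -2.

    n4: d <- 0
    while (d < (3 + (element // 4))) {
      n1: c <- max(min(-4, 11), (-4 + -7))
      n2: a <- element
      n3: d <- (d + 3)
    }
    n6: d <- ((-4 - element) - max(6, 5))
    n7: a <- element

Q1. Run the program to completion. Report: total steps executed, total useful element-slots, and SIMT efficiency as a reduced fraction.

Answer: 12 steps, 80 useful, 5/6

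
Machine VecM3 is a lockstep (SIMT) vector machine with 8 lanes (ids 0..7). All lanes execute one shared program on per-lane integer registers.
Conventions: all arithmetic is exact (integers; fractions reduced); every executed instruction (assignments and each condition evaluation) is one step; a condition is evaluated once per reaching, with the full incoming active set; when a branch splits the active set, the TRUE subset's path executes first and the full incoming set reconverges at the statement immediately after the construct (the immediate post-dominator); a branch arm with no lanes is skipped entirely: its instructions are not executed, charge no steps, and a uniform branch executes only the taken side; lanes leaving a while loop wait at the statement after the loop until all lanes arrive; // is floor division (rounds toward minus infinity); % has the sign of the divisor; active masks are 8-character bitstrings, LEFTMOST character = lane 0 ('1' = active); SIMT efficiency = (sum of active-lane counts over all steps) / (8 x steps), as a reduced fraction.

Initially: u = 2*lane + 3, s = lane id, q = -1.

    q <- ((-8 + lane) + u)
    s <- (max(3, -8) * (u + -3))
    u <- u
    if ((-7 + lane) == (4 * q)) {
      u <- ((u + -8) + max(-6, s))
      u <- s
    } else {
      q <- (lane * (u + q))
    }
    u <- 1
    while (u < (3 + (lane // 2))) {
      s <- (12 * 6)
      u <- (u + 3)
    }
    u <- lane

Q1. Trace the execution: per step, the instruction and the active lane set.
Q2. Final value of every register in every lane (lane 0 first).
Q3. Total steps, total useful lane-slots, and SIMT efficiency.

step 0: q <- ((-8 + lane) + u)       11111111
step 1: s <- (max(3, -8) * (u + -3)) 11111111
step 2: u <- u                       11111111
step 3: eval ((-7 + lane) == (4 * q)) 11111111
step 4: q <- (lane * (u + q))        11111111
step 5: u <- 1                       11111111
step 6: eval (u < (3 + (lane // 2))) 11111111
step 7: s <- (12 * 6)                11111111
step 8: u <- (u + 3)                 11111111
step 9: eval (u < (3 + (lane // 2))) 11111111
step 10: s <- (12 * 6)                00001111
step 11: u <- (u + 3)                 00001111
step 12: eval (u < (3 + (lane // 2))) 00001111
step 13: u <- lane                    11111111

Answer: 14 steps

u: 0,1,2,3,4,5,6,7
s: 72,72,72,72,72,72,72,72
q: 0,3,16,39,72,115,168,231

steps = 14; useful = 100; efficiency = 100/112 = 25/28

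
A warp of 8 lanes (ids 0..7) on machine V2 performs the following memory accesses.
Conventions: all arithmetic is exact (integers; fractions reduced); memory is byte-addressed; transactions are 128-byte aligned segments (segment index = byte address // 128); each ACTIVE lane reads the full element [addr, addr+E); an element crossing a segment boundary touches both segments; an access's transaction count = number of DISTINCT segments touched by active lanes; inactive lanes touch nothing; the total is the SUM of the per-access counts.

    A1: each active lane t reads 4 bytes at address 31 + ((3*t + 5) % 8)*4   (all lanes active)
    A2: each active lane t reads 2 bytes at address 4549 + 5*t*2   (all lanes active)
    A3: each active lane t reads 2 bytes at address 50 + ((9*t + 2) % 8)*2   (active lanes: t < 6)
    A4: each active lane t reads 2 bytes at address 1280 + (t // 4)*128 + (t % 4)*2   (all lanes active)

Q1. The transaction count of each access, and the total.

A1: 1 transaction
A2: 2 transactions
A3: 1 transaction
A4: 2 transactions

Answer: 1,2,1,2; total 6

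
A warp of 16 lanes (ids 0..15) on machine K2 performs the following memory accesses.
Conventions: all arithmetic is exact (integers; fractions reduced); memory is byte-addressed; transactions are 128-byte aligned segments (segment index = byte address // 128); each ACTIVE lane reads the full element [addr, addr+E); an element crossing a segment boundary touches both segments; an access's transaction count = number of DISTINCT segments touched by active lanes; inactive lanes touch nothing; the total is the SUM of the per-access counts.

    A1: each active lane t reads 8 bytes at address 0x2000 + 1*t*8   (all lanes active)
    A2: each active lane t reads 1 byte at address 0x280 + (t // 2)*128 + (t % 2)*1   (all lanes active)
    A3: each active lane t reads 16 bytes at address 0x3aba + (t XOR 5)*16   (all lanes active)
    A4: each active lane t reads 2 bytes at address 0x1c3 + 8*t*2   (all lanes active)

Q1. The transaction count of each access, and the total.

A1: 1 transaction
A2: 8 transactions
A3: 3 transactions
A4: 3 transactions

Answer: 1,8,3,3; total 15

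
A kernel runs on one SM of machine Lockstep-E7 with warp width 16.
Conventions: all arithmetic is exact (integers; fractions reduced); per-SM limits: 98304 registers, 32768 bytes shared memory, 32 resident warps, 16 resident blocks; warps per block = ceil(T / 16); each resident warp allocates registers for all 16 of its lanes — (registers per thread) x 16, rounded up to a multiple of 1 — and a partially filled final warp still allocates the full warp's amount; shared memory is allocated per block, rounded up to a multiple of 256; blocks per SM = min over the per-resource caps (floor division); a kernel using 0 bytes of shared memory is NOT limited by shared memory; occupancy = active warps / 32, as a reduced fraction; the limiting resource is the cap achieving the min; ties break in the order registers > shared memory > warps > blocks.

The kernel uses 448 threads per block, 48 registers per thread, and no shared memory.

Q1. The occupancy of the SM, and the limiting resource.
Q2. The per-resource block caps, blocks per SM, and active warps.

Answer: occupancy 7/8, limited by warps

registers: 4 blocks
shared memory: no limit (kernel uses none)
warps: 1 block
blocks: 16 blocks

Answer: 1 block, 28 active warps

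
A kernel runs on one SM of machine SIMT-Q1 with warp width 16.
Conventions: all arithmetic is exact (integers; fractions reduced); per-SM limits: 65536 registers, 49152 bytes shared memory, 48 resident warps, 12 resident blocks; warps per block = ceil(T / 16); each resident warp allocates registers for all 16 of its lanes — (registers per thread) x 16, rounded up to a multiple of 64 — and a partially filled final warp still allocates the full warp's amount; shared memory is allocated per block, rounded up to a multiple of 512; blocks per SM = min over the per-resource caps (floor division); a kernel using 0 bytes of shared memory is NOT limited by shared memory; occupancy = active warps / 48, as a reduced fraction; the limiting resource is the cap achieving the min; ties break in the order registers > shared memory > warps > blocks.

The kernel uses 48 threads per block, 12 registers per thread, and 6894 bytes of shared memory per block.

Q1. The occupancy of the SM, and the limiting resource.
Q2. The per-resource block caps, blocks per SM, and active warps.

Answer: occupancy 3/8, limited by shared memory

registers: 113 blocks
shared memory: 6 blocks
warps: 16 blocks
blocks: 12 blocks

Answer: 6 blocks, 18 active warps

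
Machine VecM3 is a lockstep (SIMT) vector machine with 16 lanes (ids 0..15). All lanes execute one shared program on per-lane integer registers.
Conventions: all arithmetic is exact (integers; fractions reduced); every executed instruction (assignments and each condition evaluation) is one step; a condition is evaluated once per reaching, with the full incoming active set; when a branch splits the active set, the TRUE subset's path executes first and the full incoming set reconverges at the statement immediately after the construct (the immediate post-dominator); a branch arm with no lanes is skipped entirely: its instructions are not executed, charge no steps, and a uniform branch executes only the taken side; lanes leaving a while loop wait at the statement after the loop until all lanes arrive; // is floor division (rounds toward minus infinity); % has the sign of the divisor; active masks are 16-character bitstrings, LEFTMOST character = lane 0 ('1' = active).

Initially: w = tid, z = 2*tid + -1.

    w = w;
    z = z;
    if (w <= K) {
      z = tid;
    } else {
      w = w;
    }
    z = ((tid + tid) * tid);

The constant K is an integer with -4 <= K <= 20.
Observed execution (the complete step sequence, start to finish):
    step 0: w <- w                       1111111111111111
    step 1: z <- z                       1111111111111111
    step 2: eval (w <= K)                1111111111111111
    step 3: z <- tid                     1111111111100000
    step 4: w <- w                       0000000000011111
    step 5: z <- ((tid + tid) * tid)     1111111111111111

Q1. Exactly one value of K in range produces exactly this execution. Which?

Answer: K = 10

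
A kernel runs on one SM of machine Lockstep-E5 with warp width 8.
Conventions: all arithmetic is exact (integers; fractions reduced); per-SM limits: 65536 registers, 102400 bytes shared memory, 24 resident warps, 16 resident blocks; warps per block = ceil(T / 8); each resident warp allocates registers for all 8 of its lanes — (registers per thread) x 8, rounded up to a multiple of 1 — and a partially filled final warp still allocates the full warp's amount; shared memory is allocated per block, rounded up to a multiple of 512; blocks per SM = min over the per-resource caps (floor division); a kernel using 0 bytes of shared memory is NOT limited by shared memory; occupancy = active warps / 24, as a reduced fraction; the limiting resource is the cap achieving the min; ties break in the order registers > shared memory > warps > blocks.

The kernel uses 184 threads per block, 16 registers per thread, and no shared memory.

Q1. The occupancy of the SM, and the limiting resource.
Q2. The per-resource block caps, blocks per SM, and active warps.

Answer: occupancy 23/24, limited by warps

registers: 22 blocks
shared memory: no limit (kernel uses none)
warps: 1 block
blocks: 16 blocks

Answer: 1 block, 23 active warps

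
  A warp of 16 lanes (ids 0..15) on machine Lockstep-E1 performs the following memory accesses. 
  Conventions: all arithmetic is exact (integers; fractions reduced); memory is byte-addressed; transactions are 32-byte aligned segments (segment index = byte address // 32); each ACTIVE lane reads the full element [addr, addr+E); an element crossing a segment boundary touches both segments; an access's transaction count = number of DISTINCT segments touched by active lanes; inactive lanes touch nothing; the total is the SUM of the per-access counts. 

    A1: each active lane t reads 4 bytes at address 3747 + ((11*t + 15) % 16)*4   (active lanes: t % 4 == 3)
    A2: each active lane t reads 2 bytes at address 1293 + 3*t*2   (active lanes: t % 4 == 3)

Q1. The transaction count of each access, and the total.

A1: 2 transactions
A2: 4 transactions

Answer: 2,4; total 6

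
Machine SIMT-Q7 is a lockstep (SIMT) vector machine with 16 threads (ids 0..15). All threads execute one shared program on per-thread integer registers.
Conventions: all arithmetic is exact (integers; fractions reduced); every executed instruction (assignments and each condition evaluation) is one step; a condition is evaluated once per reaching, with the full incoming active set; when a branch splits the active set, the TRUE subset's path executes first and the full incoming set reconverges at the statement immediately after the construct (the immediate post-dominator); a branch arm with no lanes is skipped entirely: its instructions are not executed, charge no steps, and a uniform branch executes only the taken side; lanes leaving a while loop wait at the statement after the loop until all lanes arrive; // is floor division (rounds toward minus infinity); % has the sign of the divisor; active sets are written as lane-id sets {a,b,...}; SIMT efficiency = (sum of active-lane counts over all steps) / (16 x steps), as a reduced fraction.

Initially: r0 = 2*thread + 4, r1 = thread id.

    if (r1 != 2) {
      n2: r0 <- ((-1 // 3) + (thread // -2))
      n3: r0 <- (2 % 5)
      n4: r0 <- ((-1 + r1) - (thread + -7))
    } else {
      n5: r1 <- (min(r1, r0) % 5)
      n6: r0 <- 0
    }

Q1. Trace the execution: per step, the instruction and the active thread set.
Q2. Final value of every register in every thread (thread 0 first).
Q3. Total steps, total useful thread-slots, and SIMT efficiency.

step 0: eval (r1 != 2)               {0,1,2,3,4,5,6,7,8,9,10,11,12,13,14,15}
step 1: r0 <- ((-1 // 3) + (thread // -2)) {0,1,3,4,5,6,7,8,9,10,11,12,13,14,15}
step 2: r0 <- (2 % 5)                {0,1,3,4,5,6,7,8,9,10,11,12,13,14,15}
step 3: r0 <- ((-1 + r1) - (thread + -7)) {0,1,3,4,5,6,7,8,9,10,11,12,13,14,15}
step 4: r1 <- (min(r1, r0) % 5)      {2}
step 5: r0 <- 0                      {2}

Answer: 6 steps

r0: 6,6,0,6,6,6,6,6,6,6,6,6,6,6,6,6
r1: 0,1,2,3,4,5,6,7,8,9,10,11,12,13,14,15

steps = 6; useful = 63; efficiency = 63/96 = 21/32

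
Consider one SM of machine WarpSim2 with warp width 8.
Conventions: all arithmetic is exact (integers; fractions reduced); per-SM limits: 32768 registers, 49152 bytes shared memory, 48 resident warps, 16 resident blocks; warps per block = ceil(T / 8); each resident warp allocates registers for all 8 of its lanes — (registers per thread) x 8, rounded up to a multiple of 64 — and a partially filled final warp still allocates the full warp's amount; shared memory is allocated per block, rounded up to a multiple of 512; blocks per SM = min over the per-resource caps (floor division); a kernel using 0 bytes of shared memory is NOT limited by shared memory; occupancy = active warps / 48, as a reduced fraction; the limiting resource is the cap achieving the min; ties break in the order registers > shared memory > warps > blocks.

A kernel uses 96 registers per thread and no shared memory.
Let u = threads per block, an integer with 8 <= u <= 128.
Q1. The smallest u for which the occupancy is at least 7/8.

Answer: u = 17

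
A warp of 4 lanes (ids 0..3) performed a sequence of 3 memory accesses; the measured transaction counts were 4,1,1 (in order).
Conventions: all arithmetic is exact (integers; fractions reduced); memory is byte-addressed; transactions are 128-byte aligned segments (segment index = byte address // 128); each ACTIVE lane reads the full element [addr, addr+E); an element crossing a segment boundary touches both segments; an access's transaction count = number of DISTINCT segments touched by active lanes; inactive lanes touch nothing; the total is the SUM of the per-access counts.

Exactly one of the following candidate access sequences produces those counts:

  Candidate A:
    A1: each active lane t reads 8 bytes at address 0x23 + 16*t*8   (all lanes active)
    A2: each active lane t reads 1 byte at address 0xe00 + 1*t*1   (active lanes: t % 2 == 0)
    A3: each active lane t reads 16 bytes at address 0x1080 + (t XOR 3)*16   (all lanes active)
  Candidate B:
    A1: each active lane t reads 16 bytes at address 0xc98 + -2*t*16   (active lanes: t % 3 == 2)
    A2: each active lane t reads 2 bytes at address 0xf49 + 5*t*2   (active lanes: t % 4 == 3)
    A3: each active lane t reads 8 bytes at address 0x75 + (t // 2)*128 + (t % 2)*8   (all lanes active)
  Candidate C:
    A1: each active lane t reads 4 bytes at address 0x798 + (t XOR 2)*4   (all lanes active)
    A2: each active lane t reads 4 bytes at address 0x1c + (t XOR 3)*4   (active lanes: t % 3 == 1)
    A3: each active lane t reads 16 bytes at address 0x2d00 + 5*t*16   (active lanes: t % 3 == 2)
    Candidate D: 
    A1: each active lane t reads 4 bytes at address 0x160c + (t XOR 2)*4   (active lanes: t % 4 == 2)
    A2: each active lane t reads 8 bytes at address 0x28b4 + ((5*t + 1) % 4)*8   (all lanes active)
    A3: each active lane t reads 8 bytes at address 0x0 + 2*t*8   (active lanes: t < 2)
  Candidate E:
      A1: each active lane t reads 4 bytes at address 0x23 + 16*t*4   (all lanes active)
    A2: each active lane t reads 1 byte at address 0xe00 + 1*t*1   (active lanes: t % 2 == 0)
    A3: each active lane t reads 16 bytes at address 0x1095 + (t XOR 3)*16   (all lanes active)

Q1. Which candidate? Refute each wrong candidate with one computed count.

B: A1 gives 1 transaction, not 4
C: A1 gives 1 transaction, not 4
D: A1 gives 1 transaction, not 4
E: A1 gives 2 transactions, not 4
A: all counts match (4,1,1)

Answer: A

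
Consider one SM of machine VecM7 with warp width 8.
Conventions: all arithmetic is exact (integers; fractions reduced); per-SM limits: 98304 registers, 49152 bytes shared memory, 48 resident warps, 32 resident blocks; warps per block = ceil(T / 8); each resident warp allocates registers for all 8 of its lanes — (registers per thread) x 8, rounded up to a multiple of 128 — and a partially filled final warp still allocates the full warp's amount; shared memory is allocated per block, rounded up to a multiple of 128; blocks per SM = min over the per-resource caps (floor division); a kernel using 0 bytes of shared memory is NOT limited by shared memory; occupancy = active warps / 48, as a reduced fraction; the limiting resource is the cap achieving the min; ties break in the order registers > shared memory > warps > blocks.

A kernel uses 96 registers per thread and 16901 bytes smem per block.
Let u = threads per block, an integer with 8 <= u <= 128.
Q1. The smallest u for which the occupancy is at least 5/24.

Answer: u = 33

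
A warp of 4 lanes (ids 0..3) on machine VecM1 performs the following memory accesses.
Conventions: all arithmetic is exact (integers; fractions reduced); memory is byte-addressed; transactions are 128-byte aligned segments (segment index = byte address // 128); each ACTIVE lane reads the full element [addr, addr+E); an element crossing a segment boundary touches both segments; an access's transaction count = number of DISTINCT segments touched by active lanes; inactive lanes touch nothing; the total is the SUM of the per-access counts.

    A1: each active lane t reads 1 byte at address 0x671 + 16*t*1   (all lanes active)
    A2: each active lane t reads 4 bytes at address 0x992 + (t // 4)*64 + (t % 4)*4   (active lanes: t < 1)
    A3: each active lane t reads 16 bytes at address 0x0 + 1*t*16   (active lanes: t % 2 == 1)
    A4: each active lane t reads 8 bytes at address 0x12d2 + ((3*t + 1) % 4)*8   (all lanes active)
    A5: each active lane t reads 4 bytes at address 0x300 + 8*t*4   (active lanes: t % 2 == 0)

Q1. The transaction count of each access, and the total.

A1: 2 transactions
A2: 1 transaction
A3: 1 transaction
A4: 1 transaction
A5: 1 transaction

Answer: 2,1,1,1,1; total 6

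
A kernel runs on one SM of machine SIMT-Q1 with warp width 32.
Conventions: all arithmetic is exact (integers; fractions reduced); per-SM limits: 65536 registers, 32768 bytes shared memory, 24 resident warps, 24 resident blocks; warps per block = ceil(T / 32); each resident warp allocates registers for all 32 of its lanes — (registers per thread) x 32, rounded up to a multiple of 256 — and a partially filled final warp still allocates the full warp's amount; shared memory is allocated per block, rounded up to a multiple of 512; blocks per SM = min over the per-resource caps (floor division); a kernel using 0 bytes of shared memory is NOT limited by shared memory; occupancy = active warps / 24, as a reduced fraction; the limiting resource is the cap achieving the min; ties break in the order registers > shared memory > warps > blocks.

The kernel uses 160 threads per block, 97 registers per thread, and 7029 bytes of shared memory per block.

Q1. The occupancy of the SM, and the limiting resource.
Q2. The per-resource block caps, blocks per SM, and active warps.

Answer: occupancy 5/8, limited by registers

registers: 3 blocks
shared memory: 4 blocks
warps: 4 blocks
blocks: 24 blocks

Answer: 3 blocks, 15 active warps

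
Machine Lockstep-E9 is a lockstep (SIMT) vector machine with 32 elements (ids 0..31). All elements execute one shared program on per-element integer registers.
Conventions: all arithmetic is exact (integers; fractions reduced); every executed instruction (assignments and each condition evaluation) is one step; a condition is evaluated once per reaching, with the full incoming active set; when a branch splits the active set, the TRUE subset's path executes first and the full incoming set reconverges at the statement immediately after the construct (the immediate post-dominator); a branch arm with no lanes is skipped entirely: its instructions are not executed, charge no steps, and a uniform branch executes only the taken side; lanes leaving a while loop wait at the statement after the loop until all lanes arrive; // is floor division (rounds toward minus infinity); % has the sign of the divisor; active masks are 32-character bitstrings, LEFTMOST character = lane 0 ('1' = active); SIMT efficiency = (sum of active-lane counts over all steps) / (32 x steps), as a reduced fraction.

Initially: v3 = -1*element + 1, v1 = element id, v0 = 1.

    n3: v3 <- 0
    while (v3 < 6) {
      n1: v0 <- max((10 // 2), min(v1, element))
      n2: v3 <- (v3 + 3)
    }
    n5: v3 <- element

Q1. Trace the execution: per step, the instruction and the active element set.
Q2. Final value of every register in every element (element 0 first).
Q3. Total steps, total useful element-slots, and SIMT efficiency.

step 0: v3 <- 0                      11111111111111111111111111111111
step 1: eval (v3 < 6)                11111111111111111111111111111111
step 2: v0 <- max((10 // 2), min(v1, element)) 11111111111111111111111111111111
step 3: v3 <- (v3 + 3)               11111111111111111111111111111111
step 4: eval (v3 < 6)                11111111111111111111111111111111
step 5: v0 <- max((10 // 2), min(v1, element)) 11111111111111111111111111111111
step 6: v3 <- (v3 + 3)               11111111111111111111111111111111
step 7: eval (v3 < 6)                11111111111111111111111111111111
step 8: v3 <- element                11111111111111111111111111111111

Answer: 9 steps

v3: 0,1,2,3,4,5,6,7,8,9,10,11,12,13,14,15,16,17,18,19,20,21,22,23,24,25,26,27,28,29,30,31
v1: 0,1,2,3,4,5,6,7,8,9,10,11,12,13,14,15,16,17,18,19,20,21,22,23,24,25,26,27,28,29,30,31
v0: 5,5,5,5,5,5,6,7,8,9,10,11,12,13,14,15,16,17,18,19,20,21,22,23,24,25,26,27,28,29,30,31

steps = 9; useful = 288; efficiency = 288/288 = 1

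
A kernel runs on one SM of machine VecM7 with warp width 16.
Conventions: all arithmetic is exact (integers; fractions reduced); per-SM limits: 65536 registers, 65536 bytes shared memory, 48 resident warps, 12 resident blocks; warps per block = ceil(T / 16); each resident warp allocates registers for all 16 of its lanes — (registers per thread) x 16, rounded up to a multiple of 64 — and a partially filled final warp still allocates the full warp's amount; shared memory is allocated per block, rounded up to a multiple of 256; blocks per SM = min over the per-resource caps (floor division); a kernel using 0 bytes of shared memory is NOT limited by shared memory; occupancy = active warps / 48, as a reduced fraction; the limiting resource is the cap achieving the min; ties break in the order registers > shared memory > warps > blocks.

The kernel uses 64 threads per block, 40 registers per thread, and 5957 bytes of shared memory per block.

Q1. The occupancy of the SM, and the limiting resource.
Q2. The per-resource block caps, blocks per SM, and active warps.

Answer: occupancy 5/6, limited by shared memory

registers: 25 blocks
shared memory: 10 blocks
warps: 12 blocks
blocks: 12 blocks

Answer: 10 blocks, 40 active warps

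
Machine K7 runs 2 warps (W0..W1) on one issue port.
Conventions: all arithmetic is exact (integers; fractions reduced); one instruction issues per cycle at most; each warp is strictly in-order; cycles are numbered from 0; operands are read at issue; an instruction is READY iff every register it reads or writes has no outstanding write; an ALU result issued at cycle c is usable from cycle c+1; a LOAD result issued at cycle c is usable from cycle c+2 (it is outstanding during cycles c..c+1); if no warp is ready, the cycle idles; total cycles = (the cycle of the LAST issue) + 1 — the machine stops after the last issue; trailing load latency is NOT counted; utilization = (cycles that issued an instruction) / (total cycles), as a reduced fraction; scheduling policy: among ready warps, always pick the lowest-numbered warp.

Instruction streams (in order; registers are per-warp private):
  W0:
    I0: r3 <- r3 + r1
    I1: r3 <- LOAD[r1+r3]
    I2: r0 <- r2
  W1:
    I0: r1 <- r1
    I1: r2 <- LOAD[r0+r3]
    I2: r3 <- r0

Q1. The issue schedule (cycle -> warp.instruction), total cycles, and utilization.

cycle 0: W0.I0
cycle 1: W0.I1
cycle 2: W0.I2
cycle 3: W1.I0
cycle 4: W1.I1
cycle 5: W1.I2

Answer: 6 cycles, utilization 1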